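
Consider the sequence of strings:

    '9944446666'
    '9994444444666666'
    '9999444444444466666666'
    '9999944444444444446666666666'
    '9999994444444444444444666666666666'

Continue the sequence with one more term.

Reading off run lengths: 9 runs 2, 3, 4, 5, 6; 4 runs 4, 7, 10, 13, 16; 6 runs 4, 6, 8, 10, 12 — each is linear in n (n = 1, 2, …).
Setting n = 6 gives 7, 19, 14 characters in each block.

9999999444444444444444444466666666666666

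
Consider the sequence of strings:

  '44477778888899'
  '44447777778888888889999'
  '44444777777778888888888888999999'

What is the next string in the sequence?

44444477777777778888888888888888899999999

Reading off run lengths: 4 runs 3, 4, 5; 7 runs 4, 6, 8; 8 runs 5, 9, 13; 9 runs 2, 4, 6 — each is linear in n (n = 1, 2, …).
At n = 4 the blocks have lengths 6, 10, 17, 8.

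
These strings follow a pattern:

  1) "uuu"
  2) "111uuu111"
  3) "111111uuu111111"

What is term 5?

Every step adds 111 to the front and 111 to the end of the previous string.
From 111111uuu111111, 2 further steps: 111111uuu111111 → 111111111uuu111111111 → (answer).

111111111111uuu111111111111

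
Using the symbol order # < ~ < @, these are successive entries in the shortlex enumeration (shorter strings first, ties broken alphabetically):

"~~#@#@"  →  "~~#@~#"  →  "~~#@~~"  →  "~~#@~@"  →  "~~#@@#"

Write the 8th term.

~~~###

Advancing 3 positions from ~~#@@# through ~~#@@# → ~~#@@~ → ~~#@@@ reaches term 8.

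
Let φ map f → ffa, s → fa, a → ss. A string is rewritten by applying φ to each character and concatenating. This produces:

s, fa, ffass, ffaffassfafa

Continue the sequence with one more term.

Expanding ffaffassfafa: f→ffa, f→ffa, a→ss, f→ffa, f→ffa, a→ss, s→fa, s→fa, f→ffa, a→ss, f→ffa, a→ss. Concatenated: ffa ffa ss ffa ffa ss fa fa ffa ss ffa ss.

ffaffassffaffassfafaffassffass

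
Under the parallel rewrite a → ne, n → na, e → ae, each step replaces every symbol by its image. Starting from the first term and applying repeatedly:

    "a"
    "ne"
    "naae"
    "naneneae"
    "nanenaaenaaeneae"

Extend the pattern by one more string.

nanenaaenaneneaenaneneaenaaeneae

Replace each of the 16 characters of nanenaaenaaeneae in place — na ne na ae na ne ne ae na ne ne ae na ae ne ae — and concatenate.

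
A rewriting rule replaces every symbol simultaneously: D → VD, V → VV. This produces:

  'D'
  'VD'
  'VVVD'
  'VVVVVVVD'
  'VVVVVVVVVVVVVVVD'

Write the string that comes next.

VVVVVVVVVVVVVVVVVVVVVVVVVVVVVVVD

Applying the rule to each of the 16 symbols of VVVVVVVVVVVVVVVD gives the pieces VV VV VV VV VV VV VV VV VV VV VV VV VV VV VV VD, which concatenate to the answer.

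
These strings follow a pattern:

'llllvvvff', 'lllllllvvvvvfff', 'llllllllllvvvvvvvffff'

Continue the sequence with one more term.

lllllllllllllvvvvvvvvvfffff

Each string has the form l^{3n+1} v^{2n+1} f^{n+1} (n = 1, 2, …).
For the next term, n = 4, so the run lengths are 13, 9, 5.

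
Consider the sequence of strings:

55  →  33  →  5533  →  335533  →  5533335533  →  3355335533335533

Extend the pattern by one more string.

55333355333355335533335533

From term 3 onward, concatenate the second-to-last term with the last: 55·33 = 5533, 33·5533 = 335533, …
So term 7 is 5533335533·3355335533335533.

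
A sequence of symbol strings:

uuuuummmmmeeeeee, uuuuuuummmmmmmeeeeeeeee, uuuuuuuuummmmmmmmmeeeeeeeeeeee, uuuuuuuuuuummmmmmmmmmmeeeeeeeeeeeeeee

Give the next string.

uuuuuuuuuuuuummmmmmmmmmmmmeeeeeeeeeeeeeeeeee

Each string has the form u^{2n+1} m^{2n+1} e^{3n}, where the shown terms are n = 2, 3, 4, 5.
At n = 6 the blocks have lengths 13, 13, 18.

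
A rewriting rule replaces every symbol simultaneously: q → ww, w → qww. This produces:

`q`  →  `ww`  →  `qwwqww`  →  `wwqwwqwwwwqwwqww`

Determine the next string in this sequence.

Rewriting the 16 symbols of wwqwwqwwwwqwwqww one by one yields qww qww ww qww qww ww qww qww qww qww ww qww qww ww qww qww; concatenated:

qwwqwwwwqwwqwwwwqwwqwwqwwqwwwwqwwqwwwwqwwqww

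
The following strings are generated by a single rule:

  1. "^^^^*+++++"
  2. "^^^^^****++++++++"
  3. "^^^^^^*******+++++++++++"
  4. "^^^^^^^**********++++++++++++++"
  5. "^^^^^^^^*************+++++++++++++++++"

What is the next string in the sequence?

Each string has the form ^^{n+3} *^{3n-2} +^{3n+2} (n = 1, 2, …).
At n = 6 the blocks have lengths 9, 16, 20.

^^^^^^^^^****************++++++++++++++++++++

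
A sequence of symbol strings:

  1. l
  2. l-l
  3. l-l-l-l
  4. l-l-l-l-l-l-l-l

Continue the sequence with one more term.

s(k+1) = s(k)·-·s(k) — each term doubles the last with '-' between the halves.
Doubling l-l-l-l-l-l-l-l with '-' between the halves:

l-l-l-l-l-l-l-l-l-l-l-l-l-l-l-l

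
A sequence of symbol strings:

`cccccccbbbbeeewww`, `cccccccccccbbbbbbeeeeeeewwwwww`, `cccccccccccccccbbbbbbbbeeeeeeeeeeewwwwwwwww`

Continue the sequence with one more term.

cccccccccccccccccccbbbbbbbbbbeeeeeeeeeeeeeeewwwwwwwwwwww

Reading off run lengths: c runs 7, 11, 15; b runs 4, 6, 8; e runs 3, 7, 11; w runs 3, 6, 9 — each is linear in n (n = 1, 2, …).
At n = 4 the blocks have lengths 19, 10, 15, 12.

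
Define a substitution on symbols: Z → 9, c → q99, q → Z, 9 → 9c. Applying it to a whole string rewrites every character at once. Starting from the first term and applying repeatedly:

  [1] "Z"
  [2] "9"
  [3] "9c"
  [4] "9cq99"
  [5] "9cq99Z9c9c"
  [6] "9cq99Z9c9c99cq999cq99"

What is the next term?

9cq99Z9c9c99cq999cq999c9cq99Z9c9c9cq99Z9c9c

φ(9cq99Z9c9c99cq999cq99) expands symbol-by-symbol to 9c q99 Z 9c 9c 9 9c q99 9c q99 9c 9c q99 Z 9c 9c 9c q99 Z 9c 9c; joining the 21 pieces gives the next term.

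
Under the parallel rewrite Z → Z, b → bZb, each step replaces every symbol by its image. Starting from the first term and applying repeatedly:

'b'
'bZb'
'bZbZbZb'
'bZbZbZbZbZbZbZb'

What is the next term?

Applying the rule to each of the 15 symbols of bZbZbZbZbZbZbZb gives the pieces bZb Z bZb Z bZb Z bZb Z bZb Z bZb Z bZb Z bZb, which concatenate to the answer.

bZbZbZbZbZbZbZbZbZbZbZbZbZbZbZb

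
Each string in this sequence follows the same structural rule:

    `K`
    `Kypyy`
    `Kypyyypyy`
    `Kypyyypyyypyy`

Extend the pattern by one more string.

Each term is the previous one with ypyy appended.
So the next term is Kypyyypyyypyy·ypyy.

Kypyyypyyypyyypyy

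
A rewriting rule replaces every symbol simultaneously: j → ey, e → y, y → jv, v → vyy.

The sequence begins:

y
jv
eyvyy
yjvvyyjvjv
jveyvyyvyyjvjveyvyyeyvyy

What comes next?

Rewriting the 24 symbols of jveyvyyvyyjvjveyvyyeyvyy one by one yields ey vyy y jv vyy jv jv vyy jv jv ey vyy ey vyy y jv vyy jv jv y jv vyy jv jv; concatenated:

eyvyyyjvvyyjvjvvyyjvjveyvyyeyvyyyjvvyyjvjvyjvvyyjvjv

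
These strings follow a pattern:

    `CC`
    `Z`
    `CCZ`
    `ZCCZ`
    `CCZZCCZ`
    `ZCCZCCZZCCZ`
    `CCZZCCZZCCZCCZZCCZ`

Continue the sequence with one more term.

ZCCZCCZZCCZCCZZCCZZCCZCCZZCCZ

Each term (from the third on) is the two preceding terms concatenated in order: term 3 = CC·Z = CCZ.
The next term joins ZCCZCCZZCCZ and CCZZCCZZCCZCCZZCCZ.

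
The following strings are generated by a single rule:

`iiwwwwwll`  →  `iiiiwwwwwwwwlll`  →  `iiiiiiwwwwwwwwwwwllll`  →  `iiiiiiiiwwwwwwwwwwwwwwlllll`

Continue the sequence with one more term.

iiiiiiiiiiwwwwwwwwwwwwwwwwwllllll

Reading off run lengths: i runs 2, 4, 6, 8; w runs 5, 8, 11, 14; l runs 2, 3, 4, 5 — each is linear in n, where the shown terms are n = 2, 3, 4, 5.
At n = 6 the blocks have lengths 10, 17, 6.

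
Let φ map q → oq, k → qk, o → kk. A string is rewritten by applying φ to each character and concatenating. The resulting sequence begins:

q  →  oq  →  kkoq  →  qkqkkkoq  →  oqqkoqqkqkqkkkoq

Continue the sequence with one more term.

φ(oqqkoqqkqkqkkkoq) expands symbol-by-symbol to kk oq oq qk kk oq oq qk oq qk oq qk qk qk kk oq; joining the 16 pieces gives the next term.

kkoqoqqkkkoqoqqkoqqkoqqkqkqkkkoq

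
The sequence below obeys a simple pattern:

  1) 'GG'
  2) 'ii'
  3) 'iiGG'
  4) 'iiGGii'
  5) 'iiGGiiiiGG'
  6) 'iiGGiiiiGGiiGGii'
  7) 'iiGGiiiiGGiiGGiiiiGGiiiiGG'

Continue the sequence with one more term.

iiGGiiiiGGiiGGiiiiGGiiiiGGiiGGiiiiGGiiGGii

From term 3 onward, concatenate the last term with the second-to-last: ii·GG = iiGG, iiGG·ii = iiGGii, …
Continuing: iiGGiiiiGGiiGGiiiiGGiiiiGG · iiGGiiiiGGiiGGii gives term 8.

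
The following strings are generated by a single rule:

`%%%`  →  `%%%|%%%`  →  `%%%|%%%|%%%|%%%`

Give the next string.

%%%|%%%|%%%|%%%|%%%|%%%|%%%|%%%

Each string is two copies of the previous one joined by '|'.
One more doubling of %%%|%%%|%%%|%%% gives the answer.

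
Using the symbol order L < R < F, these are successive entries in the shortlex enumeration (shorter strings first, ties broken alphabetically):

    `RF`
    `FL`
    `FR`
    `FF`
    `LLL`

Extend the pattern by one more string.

LLR

Find the rightmost character of LLL below F, bump it to the next letter, and reset everything to its right to L.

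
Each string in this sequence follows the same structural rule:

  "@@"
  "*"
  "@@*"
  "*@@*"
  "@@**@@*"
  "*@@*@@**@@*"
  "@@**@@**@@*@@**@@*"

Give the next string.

*@@*@@**@@*@@**@@**@@*@@**@@*

This is a Fibonacci-style word recurrence s(k) = s(k−2)·s(k−1): e.g. @@·* = @@*.
So term 8 is *@@*@@**@@*·@@**@@**@@*@@**@@*.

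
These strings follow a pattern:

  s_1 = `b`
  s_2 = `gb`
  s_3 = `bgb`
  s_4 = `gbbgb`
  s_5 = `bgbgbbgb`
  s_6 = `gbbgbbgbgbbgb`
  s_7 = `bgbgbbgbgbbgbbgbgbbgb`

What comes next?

Each term (from the third on) is the two preceding terms concatenated in order: term 3 = b·gb = bgb.
The next term joins gbbgbbgbgbbgb and bgbgbbgbgbbgbbgbgbbgb.

gbbgbbgbgbbgbbgbgbbgbgbbgbbgbgbbgb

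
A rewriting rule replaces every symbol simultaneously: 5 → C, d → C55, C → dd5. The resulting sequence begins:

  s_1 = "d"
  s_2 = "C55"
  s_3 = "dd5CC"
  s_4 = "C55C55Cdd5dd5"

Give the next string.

φ(C55C55Cdd5dd5) expands symbol-by-symbol to dd5 C C dd5 C C dd5 C55 C55 C C55 C55 C; joining the 13 pieces gives the next term.

dd5CCdd5CCdd5C55C55CC55C55C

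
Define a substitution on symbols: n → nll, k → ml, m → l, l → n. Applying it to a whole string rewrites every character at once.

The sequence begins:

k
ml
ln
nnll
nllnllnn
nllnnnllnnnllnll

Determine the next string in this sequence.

Replace each of the 16 characters of nllnnnllnnnllnll in place — nll n n nll nll nll n n nll nll nll n n nll n n — and concatenate.

nllnnnllnllnllnnnllnllnllnnnllnn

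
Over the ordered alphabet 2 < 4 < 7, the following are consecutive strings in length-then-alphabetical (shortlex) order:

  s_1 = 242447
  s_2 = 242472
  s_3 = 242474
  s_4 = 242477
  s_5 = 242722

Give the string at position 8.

242742

Continuing the enumeration 3 steps past 242722: 242722 → 242724 → 242727 → (answer).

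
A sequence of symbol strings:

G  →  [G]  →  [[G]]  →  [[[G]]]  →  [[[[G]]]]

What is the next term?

[[[[[G]]]]]

Every step adds [ to the front and ] to the end of the previous string.
So the next term is [·[[[[G]]]]·].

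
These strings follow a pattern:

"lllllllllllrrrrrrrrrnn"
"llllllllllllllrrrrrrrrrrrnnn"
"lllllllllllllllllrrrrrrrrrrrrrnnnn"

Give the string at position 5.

lllllllllllllllllllllllrrrrrrrrrrrrrrrrrnnnnnn

Reading off run lengths: l runs 11, 14, 17; r runs 9, 11, 13; n runs 2, 3, 4 — each is linear in n, where the shown terms are n = 3, 4, 5.
For term 5, n = 7, so the run lengths are 23, 17, 6.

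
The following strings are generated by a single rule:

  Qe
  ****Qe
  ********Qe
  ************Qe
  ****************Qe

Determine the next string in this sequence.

********************Qe

Every step adds **** at the front: s(k+1) = ****·s(k).
So the next term is ****·****************Qe.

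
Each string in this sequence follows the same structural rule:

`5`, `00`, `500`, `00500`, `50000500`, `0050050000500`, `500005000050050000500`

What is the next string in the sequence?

From term 3 onward, concatenate the second-to-last term with the last: 5·00 = 500, 00·500 = 00500, …
Continuing: 0050050000500 · 500005000050050000500 gives term 8.

0050050000500500005000050050000500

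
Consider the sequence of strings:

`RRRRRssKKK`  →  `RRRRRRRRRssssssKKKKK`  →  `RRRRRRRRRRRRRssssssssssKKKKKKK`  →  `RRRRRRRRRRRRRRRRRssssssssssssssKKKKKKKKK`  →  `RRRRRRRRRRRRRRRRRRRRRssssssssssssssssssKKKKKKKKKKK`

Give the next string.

Reading off run lengths: R runs 5, 9, 13, 17, 21; s runs 2, 6, 10, 14, 18; K runs 3, 5, 7, 9, 11 — each is linear in n (n = 1, 2, …).
For the next term, n = 6, so the run lengths are 25, 22, 13.

RRRRRRRRRRRRRRRRRRRRRRRRRssssssssssssssssssssssKKKKKKKKKKKKK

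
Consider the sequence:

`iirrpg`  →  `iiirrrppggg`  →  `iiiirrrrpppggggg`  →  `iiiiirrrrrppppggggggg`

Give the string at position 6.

The n-th term is n+1 i's then n+1 r's then n p's then 2n-1 g's (n = 1, 2, …).
For term 6, n = 6, so the run lengths are 7, 7, 6, 11.

iiiiiiirrrrrrrppppppggggggggggg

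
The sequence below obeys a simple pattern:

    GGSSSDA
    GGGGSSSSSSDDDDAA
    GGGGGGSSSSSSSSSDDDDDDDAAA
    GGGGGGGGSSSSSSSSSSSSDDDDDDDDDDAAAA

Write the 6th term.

Term n consists of 2n G's, followed by 3n S's, followed by 3n-2 D's, followed by n A's (n = 1, 2, …).
Setting n = 6 gives 12, 18, 16, 6 characters in each block.

GGGGGGGGGGGGSSSSSSSSSSSSSSSSSSDDDDDDDDDDDDDDDDAAAAAA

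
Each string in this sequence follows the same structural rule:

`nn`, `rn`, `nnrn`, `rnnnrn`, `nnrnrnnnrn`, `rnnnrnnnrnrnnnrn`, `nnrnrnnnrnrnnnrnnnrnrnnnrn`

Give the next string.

rnnnrnnnrnrnnnrnnnrnrnnnrnrnnnrnnnrnrnnnrn

From term 3 onward, concatenate the second-to-last term with the last: nn·rn = nnrn, rn·nnrn = rnnnrn, …
Continuing: rnnnrnnnrnrnnnrn · nnrnrnnnrnrnnnrnnnrnrnnnrn gives term 8.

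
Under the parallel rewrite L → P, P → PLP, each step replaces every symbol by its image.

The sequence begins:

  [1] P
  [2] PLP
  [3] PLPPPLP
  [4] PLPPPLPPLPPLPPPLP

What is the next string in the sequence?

Applying the rule to each of the 17 symbols of PLPPPLPPLPPLPPPLP gives the pieces PLP P PLP PLP PLP P PLP PLP P PLP PLP P PLP PLP PLP P PLP, which concatenate to the answer.

PLPPPLPPLPPLPPPLPPLPPPLPPLPPPLPPLPPLPPPLP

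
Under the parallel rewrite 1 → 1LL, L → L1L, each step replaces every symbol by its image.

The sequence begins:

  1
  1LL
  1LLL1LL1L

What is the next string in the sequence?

1LLL1LL1LL1L1LLL1LL1L1LLL1L

Rewriting each symbol of 1LLL1LL1L: 1→1LL, L→L1L, L→L1L, L→L1L, 1→1LL, L→L1L, L→L1L, 1→1LL, L→L1L, which concatenates to 1LL L1L L1L L1L 1LL L1L L1L 1LL L1L.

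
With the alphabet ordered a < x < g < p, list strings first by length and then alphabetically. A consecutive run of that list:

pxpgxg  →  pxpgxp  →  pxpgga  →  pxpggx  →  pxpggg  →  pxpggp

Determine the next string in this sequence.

pxpgpa

Find the rightmost character of pxpggp below p, bump it to the next letter, and reset everything to its right to a.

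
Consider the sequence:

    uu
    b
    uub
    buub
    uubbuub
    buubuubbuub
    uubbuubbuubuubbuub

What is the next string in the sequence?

This is a Fibonacci-style word recurrence s(k) = s(k−2)·s(k−1): e.g. uu·b = uub.
Continuing: buubuubbuub · uubbuubbuubuubbuub gives term 8.

buubuubbuubuubbuubbuubuubbuub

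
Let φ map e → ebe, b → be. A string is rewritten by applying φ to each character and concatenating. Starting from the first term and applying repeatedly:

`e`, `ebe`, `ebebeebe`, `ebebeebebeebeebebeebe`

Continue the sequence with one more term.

φ(ebebeebebeebeebebeebe) expands symbol-by-symbol to ebe be ebe be ebe ebe be ebe be ebe ebe be ebe ebe be ebe be ebe ebe be ebe; joining the 21 pieces gives the next term.

ebebeebebeebeebebeebebeebeebebeebeebebeebebeebeebebeebe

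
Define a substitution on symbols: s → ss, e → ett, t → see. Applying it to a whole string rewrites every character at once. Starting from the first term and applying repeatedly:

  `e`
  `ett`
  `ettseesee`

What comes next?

ettseeseessettettssettett

Rewriting each symbol of ettseesee: e→ett, t→see, t→see, s→ss, e→ett, e→ett, s→ss, e→ett, e→ett, which concatenates to ett see see ss ett ett ss ett ett.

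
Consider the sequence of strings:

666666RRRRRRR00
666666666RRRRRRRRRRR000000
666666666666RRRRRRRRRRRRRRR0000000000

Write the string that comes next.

666666666666666RRRRRRRRRRRRRRRRRRR00000000000000

Term n consists of 3n+3 6's, followed by 4n+3 R's, followed by 4n-2 0's (n = 1, 2, …).
Setting n = 4 gives 15, 19, 14 characters in each block.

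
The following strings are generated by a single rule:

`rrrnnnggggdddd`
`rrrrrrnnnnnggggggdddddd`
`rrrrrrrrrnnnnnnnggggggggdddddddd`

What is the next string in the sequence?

Reading off run lengths: r runs 3, 6, 9; n runs 3, 5, 7; g runs 4, 6, 8; d runs 4, 6, 8 — each is linear in n (n = 1, 2, …).
Setting n = 4 gives 12, 9, 10, 10 characters in each block.

rrrrrrrrrrrrnnnnnnnnnggggggggggdddddddddd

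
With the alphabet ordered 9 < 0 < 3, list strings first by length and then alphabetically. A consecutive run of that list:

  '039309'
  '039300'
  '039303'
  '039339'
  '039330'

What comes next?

039333

The successor of 039330 increments the rightmost position that isn't already 3 and resets every position after it to 9.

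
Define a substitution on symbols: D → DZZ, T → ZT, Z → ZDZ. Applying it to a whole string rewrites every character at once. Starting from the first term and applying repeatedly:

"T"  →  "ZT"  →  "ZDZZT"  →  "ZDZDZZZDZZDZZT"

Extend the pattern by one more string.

Replace each of the 14 characters of ZDZDZZZDZZDZZT in place — ZDZ DZZ ZDZ DZZ ZDZ ZDZ ZDZ DZZ ZDZ ZDZ DZZ ZDZ ZDZ ZT — and concatenate.

ZDZDZZZDZDZZZDZZDZZDZDZZZDZZDZDZZZDZZDZZT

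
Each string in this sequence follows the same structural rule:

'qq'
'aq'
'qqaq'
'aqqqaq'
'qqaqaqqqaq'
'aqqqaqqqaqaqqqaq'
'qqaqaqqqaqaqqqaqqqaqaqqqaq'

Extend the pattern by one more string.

aqqqaqqqaqaqqqaqqqaqaqqqaqaqqqaqqqaqaqqqaq

Each term (from the third on) is the two preceding terms concatenated in order: term 3 = qq·aq = qqaq.
The next term joins aqqqaqqqaqaqqqaq and qqaqaqqqaqaqqqaqqqaqaqqqaq.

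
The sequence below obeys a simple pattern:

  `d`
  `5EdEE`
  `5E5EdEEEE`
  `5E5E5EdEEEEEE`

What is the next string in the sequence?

Every step adds 5E to the front and EE to the end of the previous string.
So the next term is 5E·5E5E5EdEEEEEE·EE.

5E5E5E5EdEEEEEEEE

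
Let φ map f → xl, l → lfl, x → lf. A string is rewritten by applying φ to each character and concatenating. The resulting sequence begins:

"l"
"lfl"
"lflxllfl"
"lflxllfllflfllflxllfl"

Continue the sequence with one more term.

Rewriting the 21 symbols of lflxllfllflfllflxllfl one by one yields lfl xl lfl lf lfl lfl xl lfl lfl xl lfl xl lfl lfl xl lfl lf lfl lfl xl lfl; concatenated:

lflxllfllflfllflxllfllflxllflxllfllflxllfllflfllflxllfl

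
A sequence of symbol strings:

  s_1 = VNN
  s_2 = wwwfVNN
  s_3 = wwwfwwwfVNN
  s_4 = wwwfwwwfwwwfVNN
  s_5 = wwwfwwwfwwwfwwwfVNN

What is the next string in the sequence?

Every step adds wwwf at the front: s(k+1) = wwwf·s(k).
So the next term is wwwf·wwwfwwwfwwwfwwwfVNN.

wwwfwwwfwwwfwwwfwwwfVNN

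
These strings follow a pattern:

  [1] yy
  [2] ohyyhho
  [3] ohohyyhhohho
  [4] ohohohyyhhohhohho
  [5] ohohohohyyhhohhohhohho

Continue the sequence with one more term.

Every step adds oh to the front and hho to the end of the previous string.
So the next term is oh·ohohohohyyhhohhohhohho·hho.

ohohohohohyyhhohhohhohhohho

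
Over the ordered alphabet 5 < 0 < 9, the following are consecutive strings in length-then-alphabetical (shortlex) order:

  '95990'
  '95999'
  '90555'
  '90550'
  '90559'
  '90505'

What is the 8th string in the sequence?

Continuing the enumeration 2 steps past 90505: 90505 → 90500 → (answer).

90509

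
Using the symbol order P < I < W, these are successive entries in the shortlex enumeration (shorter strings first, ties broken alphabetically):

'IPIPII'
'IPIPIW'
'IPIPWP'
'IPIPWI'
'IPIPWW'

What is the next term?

IPIIPP

The successor of IPIPWW increments the rightmost position that isn't already W and resets every position after it to P.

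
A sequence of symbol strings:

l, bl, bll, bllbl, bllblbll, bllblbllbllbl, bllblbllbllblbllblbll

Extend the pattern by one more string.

bllblbllbllblbllblbllbllblbllbllbl

From term 3 onward, concatenate the last term with the second-to-last: bl·l = bll, bll·bl = bllbl, …
Continuing: bllblbllbllblbllblbll · bllblbllbllbl gives term 8.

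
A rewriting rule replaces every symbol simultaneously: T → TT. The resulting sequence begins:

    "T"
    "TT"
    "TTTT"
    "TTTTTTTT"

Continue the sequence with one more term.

Expanding TTTTTTTT: T→TT, T→TT, T→TT, T→TT, T→TT, T→TT, T→TT, T→TT. Concatenated: TT TT TT TT TT TT TT TT.

TTTTTTTTTTTTTTTT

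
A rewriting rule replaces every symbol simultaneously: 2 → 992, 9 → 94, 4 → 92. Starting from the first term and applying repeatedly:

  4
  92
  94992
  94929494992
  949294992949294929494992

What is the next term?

94929499294929494992949294992949294992949294929494992

Applying the rule to each of the 24 symbols of 949294992949294929494992 gives the pieces 94 92 94 992 94 92 94 94 992 94 92 94 992 94 92 94 992 94 92 94 92 94 94 992, which concatenate to the answer.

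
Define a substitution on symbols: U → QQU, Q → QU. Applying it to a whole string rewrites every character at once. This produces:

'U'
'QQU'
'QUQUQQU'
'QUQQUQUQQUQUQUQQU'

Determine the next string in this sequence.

Replace each of the 17 characters of QUQQUQUQQUQUQUQQU in place — QU QQU QU QU QQU QU QQU QU QU QQU QU QQU QU QQU QU QU QQU — and concatenate.

QUQQUQUQUQQUQUQQUQUQUQQUQUQQUQUQQUQUQUQQU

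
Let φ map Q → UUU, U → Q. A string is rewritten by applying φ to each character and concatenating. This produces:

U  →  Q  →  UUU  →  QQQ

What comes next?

UUUUUUUUU

Apply φ to QQQ symbol by symbol: Q→UUU, Q→UUU, Q→UUU; joined: UUU UUU UUU.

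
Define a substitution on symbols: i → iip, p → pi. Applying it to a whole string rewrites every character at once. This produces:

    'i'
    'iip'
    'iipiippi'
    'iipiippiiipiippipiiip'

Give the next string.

iipiippiiipiippipiiipiipiippiiipiippipiiippiiipiipiippi

Applying the rule to each of the 21 symbols of iipiippiiipiippipiiip gives the pieces iip iip pi iip iip pi pi iip iip iip pi iip iip pi pi iip pi iip iip iip pi, which concatenate to the answer.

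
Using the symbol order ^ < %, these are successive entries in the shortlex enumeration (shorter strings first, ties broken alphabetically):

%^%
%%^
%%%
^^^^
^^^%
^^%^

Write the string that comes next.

^^%%

Find the rightmost character of ^^%^ below %, bump it to the next letter, and reset everything to its right to ^.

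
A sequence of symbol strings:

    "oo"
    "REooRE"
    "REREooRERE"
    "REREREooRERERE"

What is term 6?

Each term wraps the previous one in RE on the left and RE on the right.
From REREREooRERERE, 2 further steps: REREREooRERERE → REREREREooRERERERE → (answer).

REREREREREooRERERERERE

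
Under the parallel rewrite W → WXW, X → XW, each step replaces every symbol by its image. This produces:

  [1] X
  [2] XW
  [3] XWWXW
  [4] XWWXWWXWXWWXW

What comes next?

Rewriting the 13 symbols of XWWXWWXWXWWXW one by one yields XW WXW WXW XW WXW WXW XW WXW XW WXW WXW XW WXW; concatenated:

XWWXWWXWXWWXWWXWXWWXWXWWXWWXWXWWXW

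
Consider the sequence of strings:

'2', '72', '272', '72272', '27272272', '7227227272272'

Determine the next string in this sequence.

From term 3 onward, concatenate the second-to-last term with the last: 2·72 = 272, 72·272 = 72272, …
So term 7 is 27272272·7227227272272.

272722727227227272272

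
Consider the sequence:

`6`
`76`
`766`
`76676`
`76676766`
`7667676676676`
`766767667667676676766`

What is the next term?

7667676676676766767667667676676676

From term 3 onward, concatenate the last term with the second-to-last: 76·6 = 766, 766·76 = 76676, …
Continuing: 766767667667676676766 · 7667676676676 gives term 8.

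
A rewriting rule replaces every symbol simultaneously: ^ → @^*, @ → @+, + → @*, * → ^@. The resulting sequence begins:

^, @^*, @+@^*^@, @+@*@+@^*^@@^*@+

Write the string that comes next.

@+@*@+^@@+@*@+@^*^@@^*@+@+@^*^@@+@*

Applying the rule to each of the 16 symbols of @+@*@+@^*^@@^*@+ gives the pieces @+ @* @+ ^@ @+ @* @+ @^* ^@ @^* @+ @+ @^* ^@ @+ @*, which concatenate to the answer.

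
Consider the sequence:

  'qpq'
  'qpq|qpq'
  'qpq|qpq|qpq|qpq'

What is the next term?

qpq|qpq|qpq|qpq|qpq|qpq|qpq|qpq

Each string is two copies of the previous one joined by '|'.
One more doubling of qpq|qpq|qpq|qpq gives the answer.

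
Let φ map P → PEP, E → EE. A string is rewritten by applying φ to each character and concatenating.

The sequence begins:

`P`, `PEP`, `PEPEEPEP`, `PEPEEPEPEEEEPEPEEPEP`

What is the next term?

PEPEEPEPEEEEPEPEEPEPEEEEEEEEPEPEEPEPEEEEPEPEEPEP

φ(PEPEEPEPEEEEPEPEEPEP) expands symbol-by-symbol to PEP EE PEP EE EE PEP EE PEP EE EE EE EE PEP EE PEP EE EE PEP EE PEP; joining the 20 pieces gives the next term.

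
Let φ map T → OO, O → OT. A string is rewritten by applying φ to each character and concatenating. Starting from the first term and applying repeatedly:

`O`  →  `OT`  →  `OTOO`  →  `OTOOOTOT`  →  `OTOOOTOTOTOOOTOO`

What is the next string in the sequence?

φ(OTOOOTOTOTOOOTOO) expands symbol-by-symbol to OT OO OT OT OT OO OT OO OT OO OT OT OT OO OT OT; joining the 16 pieces gives the next term.

OTOOOTOTOTOOOTOOOTOOOTOTOTOOOTOT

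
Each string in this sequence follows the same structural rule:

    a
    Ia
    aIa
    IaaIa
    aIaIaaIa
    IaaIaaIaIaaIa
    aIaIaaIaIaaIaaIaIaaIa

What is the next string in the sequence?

IaaIaaIaIaaIaaIaIaaIaIaaIaaIaIaaIa

This is a Fibonacci-style word recurrence s(k) = s(k−2)·s(k−1): e.g. a·Ia = aIa.
So term 8 is IaaIaaIaIaaIa·aIaIaaIaIaaIaaIaIaaIa.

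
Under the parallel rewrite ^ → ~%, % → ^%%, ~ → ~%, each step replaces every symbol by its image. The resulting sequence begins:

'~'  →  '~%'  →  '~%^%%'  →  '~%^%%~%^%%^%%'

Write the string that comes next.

Applying the rule to each of the 13 symbols of ~%^%%~%^%%^%% gives the pieces ~% ^%% ~% ^%% ^%% ~% ^%% ~% ^%% ^%% ~% ^%% ^%%, which concatenate to the answer.

~%^%%~%^%%^%%~%^%%~%^%%^%%~%^%%^%%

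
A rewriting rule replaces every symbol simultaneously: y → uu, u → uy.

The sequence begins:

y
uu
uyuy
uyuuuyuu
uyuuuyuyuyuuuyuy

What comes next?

uyuuuyuyuyuuuyuuuyuuuyuyuyuuuyuu

φ(uyuuuyuyuyuuuyuy) expands symbol-by-symbol to uy uu uy uy uy uu uy uu uy uu uy uy uy uu uy uu; joining the 16 pieces gives the next term.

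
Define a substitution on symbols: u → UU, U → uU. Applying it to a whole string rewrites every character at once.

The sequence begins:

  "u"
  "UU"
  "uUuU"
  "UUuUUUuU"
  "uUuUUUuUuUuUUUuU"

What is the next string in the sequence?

Applying the rule to each of the 16 symbols of uUuUUUuUuUuUUUuU gives the pieces UU uU UU uU uU uU UU uU UU uU UU uU uU uU UU uU, which concatenate to the answer.

UUuUUUuUuUuUUUuUUUuUUUuUuUuUUUuU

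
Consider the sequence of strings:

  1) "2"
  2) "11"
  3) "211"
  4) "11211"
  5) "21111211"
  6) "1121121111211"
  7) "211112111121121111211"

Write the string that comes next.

1121121111211211112111121121111211

This is a Fibonacci-style word recurrence s(k) = s(k−2)·s(k−1): e.g. 2·11 = 211.
Continuing: 1121121111211 · 211112111121121111211 gives term 8.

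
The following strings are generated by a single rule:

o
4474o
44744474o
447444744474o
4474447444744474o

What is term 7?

The strings grow by a fixed prefix 4474 each time.
From 4474447444744474o, 2 further steps: 4474447444744474o → 44744474447444744474o → (answer).

447444744474447444744474o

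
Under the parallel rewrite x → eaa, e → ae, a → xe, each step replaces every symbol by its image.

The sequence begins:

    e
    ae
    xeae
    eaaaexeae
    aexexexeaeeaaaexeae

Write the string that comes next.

xeaeeaaaeeaaaeeaaaexeaeaexexexeaeeaaaexeae

Applying the rule to each of the 19 symbols of aexexexeaeeaaaexeae gives the pieces xe ae eaa ae eaa ae eaa ae xe ae ae xe xe xe ae eaa ae xe ae, which concatenate to the answer.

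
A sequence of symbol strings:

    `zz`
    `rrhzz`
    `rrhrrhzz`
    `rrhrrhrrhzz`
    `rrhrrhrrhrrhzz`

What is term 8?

rrhrrhrrhrrhrrhrrhrrhzz

The strings grow by a fixed prefix rrh each time.
From rrhrrhrrhrrhzz, 3 further steps: rrhrrhrrhrrhzz → rrhrrhrrhrrhrrhzz → rrhrrhrrhrrhrrhrrhzz → (answer).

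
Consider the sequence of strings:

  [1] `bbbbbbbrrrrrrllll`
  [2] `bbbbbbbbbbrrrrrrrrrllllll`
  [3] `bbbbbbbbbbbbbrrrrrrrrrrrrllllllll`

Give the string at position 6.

The n-th term is 3n+1 b's then 3n r's then 2n l's, where the shown terms are n = 2, 3, 4.
Setting n = 7 gives 22, 21, 14 characters in each block.

bbbbbbbbbbbbbbbbbbbbbbrrrrrrrrrrrrrrrrrrrrrllllllllllllll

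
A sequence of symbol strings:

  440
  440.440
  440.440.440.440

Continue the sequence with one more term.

Every step duplicates the string with '.' between the halves.
So the next term is two copies of 440.440.440.440 with '.' between the halves.

440.440.440.440.440.440.440.440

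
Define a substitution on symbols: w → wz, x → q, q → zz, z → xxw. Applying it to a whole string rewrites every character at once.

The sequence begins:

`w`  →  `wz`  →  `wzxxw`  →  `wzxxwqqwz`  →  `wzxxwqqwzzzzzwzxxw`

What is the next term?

wzxxwqqwzzzzzwzxxwxxwxxwxxwxxwwzxxwqqwz

Applying the rule to each of the 18 symbols of wzxxwqqwzzzzzwzxxw gives the pieces wz xxw q q wz zz zz wz xxw xxw xxw xxw xxw wz xxw q q wz, which concatenate to the answer.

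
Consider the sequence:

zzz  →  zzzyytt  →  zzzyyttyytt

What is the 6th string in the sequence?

zzzyyttyyttyyttyyttyytt

The strings grow by a fixed suffix yytt each time.
From zzzyyttyytt, 3 further steps: zzzyyttyytt → zzzyyttyyttyytt → zzzyyttyyttyyttyytt → (answer).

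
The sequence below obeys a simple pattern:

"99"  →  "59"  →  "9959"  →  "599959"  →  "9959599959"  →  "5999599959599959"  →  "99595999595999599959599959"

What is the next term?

From term 3 onward, concatenate the second-to-last term with the last: 99·59 = 9959, 59·9959 = 599959, …
The next term joins 5999599959599959 and 99595999595999599959599959.

599959995959995999595999595999599959599959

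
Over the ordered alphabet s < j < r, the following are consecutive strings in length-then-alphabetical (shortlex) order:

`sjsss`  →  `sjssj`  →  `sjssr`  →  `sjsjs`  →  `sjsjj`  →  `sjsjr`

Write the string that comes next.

sjsrs

Treat sjsjr as a base-3 numeral over the given alphabet and add one, carrying through any trailing r's.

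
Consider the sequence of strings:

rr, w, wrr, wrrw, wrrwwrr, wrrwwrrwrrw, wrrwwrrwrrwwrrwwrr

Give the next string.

wrrwwrrwrrwwrrwwrrwrrwwrrwrrw

From term 3 onward, concatenate the last term with the second-to-last: w·rr = wrr, wrr·w = wrrw, …
Continuing: wrrwwrrwrrwwrrwwrr · wrrwwrrwrrw gives term 8.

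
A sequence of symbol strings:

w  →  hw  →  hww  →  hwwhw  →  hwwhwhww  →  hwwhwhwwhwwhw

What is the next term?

hwwhwhwwhwwhwhwwhwhww

Each term (from the third on) is the previous term followed by the one before it: term 3 = hw·w = hww.
The next term joins hwwhwhwwhwwhw and hwwhwhww.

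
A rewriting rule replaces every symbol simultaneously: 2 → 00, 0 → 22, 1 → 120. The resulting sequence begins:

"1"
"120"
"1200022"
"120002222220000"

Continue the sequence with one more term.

1200022222200000000000022222222

Replace each of the 15 characters of 120002222220000 in place — 120 00 22 22 22 00 00 00 00 00 00 22 22 22 22 — and concatenate.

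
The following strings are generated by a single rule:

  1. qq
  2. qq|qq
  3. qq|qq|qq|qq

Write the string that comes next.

qq|qq|qq|qq|qq|qq|qq|qq

Each string is two copies of the previous one joined by '|'.
One more doubling of qq|qq|qq|qq gives the answer.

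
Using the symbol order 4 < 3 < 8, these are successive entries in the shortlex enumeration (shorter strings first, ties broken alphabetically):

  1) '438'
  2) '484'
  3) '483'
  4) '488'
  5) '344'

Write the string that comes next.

343

Treat 344 as a base-3 numeral over the given alphabet and add one, carrying through any trailing 8's.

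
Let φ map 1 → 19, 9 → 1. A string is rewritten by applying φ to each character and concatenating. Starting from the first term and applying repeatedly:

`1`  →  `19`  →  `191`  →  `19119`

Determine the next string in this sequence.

Expanding 19119: 1→19, 9→1, 1→19, 1→19, 9→1. Concatenated: 19 1 19 19 1.

19119191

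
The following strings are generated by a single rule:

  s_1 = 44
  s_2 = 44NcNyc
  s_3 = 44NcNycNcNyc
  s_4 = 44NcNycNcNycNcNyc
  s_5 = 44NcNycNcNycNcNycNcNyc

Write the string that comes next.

Each term is the previous one with NcNyc appended.
Applying this once more to 44NcNycNcNycNcNycNcNyc:

44NcNycNcNycNcNycNcNycNcNyc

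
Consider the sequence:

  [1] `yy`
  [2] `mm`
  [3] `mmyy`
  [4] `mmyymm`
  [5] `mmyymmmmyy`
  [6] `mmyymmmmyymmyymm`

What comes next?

Each term (from the third on) is the previous term followed by the one before it: term 3 = mm·yy = mmyy.
The next term joins mmyymmmmyymmyymm and mmyymmmmyy.

mmyymmmmyymmyymmmmyymmmmyy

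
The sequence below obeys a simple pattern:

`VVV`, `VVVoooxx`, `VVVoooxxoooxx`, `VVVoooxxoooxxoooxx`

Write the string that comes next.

Every step adds oooxx to the end: s(k+1) = s(k)·oooxx.
One more step from VVVoooxxoooxxoooxx gives the answer.

VVVoooxxoooxxoooxxoooxx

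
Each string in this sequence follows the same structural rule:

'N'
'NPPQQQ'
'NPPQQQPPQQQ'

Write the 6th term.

NPPQQQPPQQQPPQQQPPQQQPPQQQ

Every step adds PPQQQ to the end: s(k+1) = s(k)·PPQQQ.
From NPPQQQPPQQQ, 3 further steps: NPPQQQPPQQQ → NPPQQQPPQQQPPQQQ → NPPQQQPPQQQPPQQQPPQQQ → (answer).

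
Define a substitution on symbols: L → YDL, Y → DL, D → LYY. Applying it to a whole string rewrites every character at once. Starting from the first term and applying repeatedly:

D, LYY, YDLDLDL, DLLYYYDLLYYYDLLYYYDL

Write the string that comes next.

Rewriting the 20 symbols of DLLYYYDLLYYYDLLYYYDL one by one yields LYY YDL YDL DL DL DL LYY YDL YDL DL DL DL LYY YDL YDL DL DL DL LYY YDL; concatenated:

LYYYDLYDLDLDLDLLYYYDLYDLDLDLDLLYYYDLYDLDLDLDLLYYYDL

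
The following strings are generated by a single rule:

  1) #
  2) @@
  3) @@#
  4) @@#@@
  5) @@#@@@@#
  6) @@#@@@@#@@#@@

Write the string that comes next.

This is a Fibonacci-style word recurrence s(k) = s(k−1)·s(k−2): e.g. @@·# = @@#.
So term 7 is @@#@@@@#@@#@@·@@#@@@@#.

@@#@@@@#@@#@@@@#@@@@#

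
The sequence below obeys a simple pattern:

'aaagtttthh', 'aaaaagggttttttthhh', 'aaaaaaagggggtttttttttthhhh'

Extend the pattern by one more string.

Term n consists of 2n+1 a's, followed by 2n-1 g's, followed by 3n+1 t's, followed by n+1 h's (n = 1, 2, …).
For the next term, n = 4, so the run lengths are 9, 7, 13, 5.

aaaaaaaaagggggggttttttttttttthhhhh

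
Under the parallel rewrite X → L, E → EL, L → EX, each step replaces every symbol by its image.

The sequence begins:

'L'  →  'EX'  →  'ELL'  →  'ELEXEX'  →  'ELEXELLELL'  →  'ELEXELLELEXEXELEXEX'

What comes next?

Replace each of the 19 characters of ELEXELLELEXEXELEXEX in place — EL EX EL L EL EX EX EL EX EL L EL L EL EX EL L EL L — and concatenate.

ELEXELLELEXEXELEXELLELLELEXELLELL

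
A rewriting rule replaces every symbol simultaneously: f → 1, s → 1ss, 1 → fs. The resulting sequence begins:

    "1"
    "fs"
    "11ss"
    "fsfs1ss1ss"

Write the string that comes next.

11ss11ssfs1ss1ssfs1ss1ss

Apply φ to fsfs1ss1ss symbol by symbol: f→1, s→1ss, f→1, s→1ss, 1→fs, s→1ss, s→1ss, 1→fs, s→1ss, s→1ss; joined: 1 1ss 1 1ss fs 1ss 1ss fs 1ss 1ss.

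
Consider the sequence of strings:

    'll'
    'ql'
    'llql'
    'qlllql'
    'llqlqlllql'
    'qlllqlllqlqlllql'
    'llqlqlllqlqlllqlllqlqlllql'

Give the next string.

qlllqlllqlqlllqlllqlqlllqlqlllqlllqlqlllql

From term 3 onward, concatenate the second-to-last term with the last: ll·ql = llql, ql·llql = qlllql, …
Continuing: qlllqlllqlqlllql · llqlqlllqlqlllqlllqlqlllql gives term 8.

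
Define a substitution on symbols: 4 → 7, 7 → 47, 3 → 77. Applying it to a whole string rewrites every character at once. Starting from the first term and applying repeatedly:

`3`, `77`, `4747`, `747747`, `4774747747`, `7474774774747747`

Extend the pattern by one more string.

47747747477474774774747747

Replace each of the 16 characters of 7474774774747747 in place — 47 7 47 7 47 47 7 47 47 7 47 7 47 47 7 47 — and concatenate.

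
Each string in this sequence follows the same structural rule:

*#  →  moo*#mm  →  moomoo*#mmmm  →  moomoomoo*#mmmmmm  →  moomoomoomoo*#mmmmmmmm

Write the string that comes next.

Each term wraps the previous one in moo on the left and mm on the right.
Applying this once more to moomoomoomoo*#mmmmmmmm:

moomoomoomoomoo*#mmmmmmmmmm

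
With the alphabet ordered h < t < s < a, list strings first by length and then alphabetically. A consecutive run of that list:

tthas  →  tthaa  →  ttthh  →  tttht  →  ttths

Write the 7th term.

tttth

Continuing the enumeration 2 steps past ttths: ttths → tttha → (answer).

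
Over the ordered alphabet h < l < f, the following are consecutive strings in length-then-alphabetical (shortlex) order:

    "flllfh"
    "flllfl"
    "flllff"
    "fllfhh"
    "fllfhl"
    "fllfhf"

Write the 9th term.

Continuing the enumeration 3 steps past fllfhf: fllfhf → fllflh → fllfll → (answer).

fllflf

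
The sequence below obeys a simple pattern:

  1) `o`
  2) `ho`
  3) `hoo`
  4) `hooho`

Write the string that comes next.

From term 3 onward, concatenate the last term with the second-to-last: ho·o = hoo, hoo·ho = hooho, …
Continuing: hooho · hoo gives term 5.

hoohohoo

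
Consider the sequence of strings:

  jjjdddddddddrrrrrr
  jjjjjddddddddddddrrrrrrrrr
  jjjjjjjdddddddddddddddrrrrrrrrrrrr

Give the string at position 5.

The n-th term is 2n-1 j's then 3n+3 d's then 3n r's, where the shown terms are n = 2, 3, 4.
At n = 6 the blocks have lengths 11, 21, 18.

jjjjjjjjjjjdddddddddddddddddddddrrrrrrrrrrrrrrrrrr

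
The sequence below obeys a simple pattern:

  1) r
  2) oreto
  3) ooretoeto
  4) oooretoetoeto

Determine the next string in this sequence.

Each term wraps the previous one in o on the left and eto on the right.
Applying this once more to oooretoetoeto:

ooooretoetoetoeto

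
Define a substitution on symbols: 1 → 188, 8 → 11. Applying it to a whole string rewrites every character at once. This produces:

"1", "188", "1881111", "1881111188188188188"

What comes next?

18811111881881881881881111188111118811111881111

Replace each of the 19 characters of 1881111188188188188 in place — 188 11 11 188 188 188 188 188 11 11 188 11 11 188 11 11 188 11 11 — and concatenate.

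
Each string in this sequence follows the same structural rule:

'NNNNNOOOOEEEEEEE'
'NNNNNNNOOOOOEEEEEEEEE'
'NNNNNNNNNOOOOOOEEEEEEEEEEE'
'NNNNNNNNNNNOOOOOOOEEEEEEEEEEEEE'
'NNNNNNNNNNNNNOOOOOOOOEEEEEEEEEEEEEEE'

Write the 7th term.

NNNNNNNNNNNNNNNNNOOOOOOOOOOEEEEEEEEEEEEEEEEEEE

Term n consists of 2n-1 N's, followed by n+1 O's, followed by 2n+1 E's, where the shown terms are n = 3, 4, 5, 6, 7.
For term 7, n = 9, so the run lengths are 17, 10, 19.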